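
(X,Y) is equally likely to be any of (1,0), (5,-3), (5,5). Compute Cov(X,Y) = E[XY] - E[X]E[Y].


E[X]=11/3, E[Y]=2/3, E[XY]=10/3
Cov(X,Y) = E[XY] - E[X]E[Y] = 10/3 - 11/3*2/3 = 8/9

8/9


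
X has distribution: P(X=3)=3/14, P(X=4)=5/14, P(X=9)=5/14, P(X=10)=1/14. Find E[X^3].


E[X^3] = sum(g(x)*P(x))
= 27*3/14 + 64*5/14 + 729*5/14 + 1000*1/14
= 2523/7

2523/7


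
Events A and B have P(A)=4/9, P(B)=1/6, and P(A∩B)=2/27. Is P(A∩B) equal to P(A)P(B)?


P(A)*P(B) = 4/9*1/6 = 2/27
P(A∩B) = 2/27, which equals P(A)P(B), so independent

Yes, A and B are independent


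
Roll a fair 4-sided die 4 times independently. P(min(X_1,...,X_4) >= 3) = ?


P(min >= 3) = P(all X_i >= 3) = (P(X_1 >= 3))^4
= (2/4)^4 = (1/2)^4 = 1/16

1/16


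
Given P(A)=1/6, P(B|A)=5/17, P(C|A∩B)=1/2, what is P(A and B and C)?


P(A∩B∩C) = P(A) * P(B|A) * P(C|A∩B)
= 1/6 * 5/17 * 1/2
= 5/102 * 1/2 = 5/204

5/204


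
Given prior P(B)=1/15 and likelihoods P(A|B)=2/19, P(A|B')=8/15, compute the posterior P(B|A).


P(A) = P(A|B)P(B) + P(A|B')P(B') = 2/19*1/15 + 8/15*14/15 = 2158/4275
P(B|A) = P(A|B)P(B)/P(A) = (2/285)/(2158/4275) = 15/1079

15/1079


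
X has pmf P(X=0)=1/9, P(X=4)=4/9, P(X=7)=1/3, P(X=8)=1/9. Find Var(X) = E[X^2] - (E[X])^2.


E[X] = 5, E[X^2] = 275/9
Var(X) = E[X^2] - (E[X])^2 = 275/9 - (5)^2 = 50/9

50/9


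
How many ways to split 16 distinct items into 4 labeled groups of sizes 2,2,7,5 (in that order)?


16! = 20922789888000
Denominator: 2!=2 * 2!=2 * 7!=5040 * 5!=120
Coefficient = 20922789888000 / 2419200 = 8648640

8648640


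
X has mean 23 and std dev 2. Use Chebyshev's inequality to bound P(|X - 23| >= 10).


k = 10/2 = 5
Chebyshev: P(|X-mu| >= k*sigma) <= 1/k^2 = 1/5^2 = 1/25

1/25


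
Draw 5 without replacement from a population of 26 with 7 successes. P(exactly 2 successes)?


P(X=2) = C(7,2)*C(19,3) / C(26,5)
= 21*969 / 65780
= 20349/65780

20349/65780


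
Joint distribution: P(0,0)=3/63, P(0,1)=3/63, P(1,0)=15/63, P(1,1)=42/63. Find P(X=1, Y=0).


Read from table: P(X=1, Y=0) = 15/63 = 5/21

5/21


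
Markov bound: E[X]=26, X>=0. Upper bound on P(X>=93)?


Markov: P(X >= a) <= E[X]/a
P(X >= 93) <= 26/93

26/93


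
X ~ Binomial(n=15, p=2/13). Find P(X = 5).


P(X=5) = C(15,5) * p^5 * (1-p)^10
= 3003 * 32/371293 * 25937424601/137858491849
= 191729442650592/3937376385699289

191729442650592/3937376385699289


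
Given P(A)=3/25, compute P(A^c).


P(A') = 1 - P(A) = 1 - 3/25 = 22/25

22/25


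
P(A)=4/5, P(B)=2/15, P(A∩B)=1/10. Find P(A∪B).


P(A∪B) = P(A) + P(B) - P(A∩B)
= 4/5 + 2/15 - 1/10 = 5/6

5/6


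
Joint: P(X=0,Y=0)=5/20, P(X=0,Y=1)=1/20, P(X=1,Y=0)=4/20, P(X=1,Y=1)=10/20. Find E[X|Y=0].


P(Y=0) = 9/20
E[X|Y=0] = (0*5 + 1*4)/9 = 4/9

4/9


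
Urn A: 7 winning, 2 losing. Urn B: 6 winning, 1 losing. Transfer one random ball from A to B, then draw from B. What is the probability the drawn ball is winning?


P(transfer winning) = 7/9; P(transfer losing) = 2/9
If winning transferred: Urn II has 7 winning of 8, so P(winning|winning moved) = 7/8
If losing transferred: Urn II has 6 winning of 8, so P(winning|losing moved) = 3/4
By total probability: P(winning) = 7/9*7/8 + 2/9*3/4 = 61/72

61/72


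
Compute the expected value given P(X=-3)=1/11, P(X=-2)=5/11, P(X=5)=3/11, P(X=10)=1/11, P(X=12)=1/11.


E[X] = sum(x * P(x))
= -3*1/11 - 2*5/11 + 5*3/11 + 10*1/11 + 12*1/11
= 24/11

24/11


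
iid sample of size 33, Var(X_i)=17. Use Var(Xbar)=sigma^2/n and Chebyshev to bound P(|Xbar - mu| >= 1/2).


Var(Xbar) = Var(X)/n = 17/33
Chebyshev: P(|Xbar-mu| >= 1/2) <= Var(Xbar)/(1/2)^2 = (17/33)/(1/4) = 68/33
Bound exceeds 1, so trivial bound: 1

1


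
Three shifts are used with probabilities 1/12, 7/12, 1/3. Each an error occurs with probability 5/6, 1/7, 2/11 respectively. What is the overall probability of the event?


P(A) = P(A|B1)P(B1) + P(A|B2)P(B2) + P(A|B3)P(B3)
= 5/6*1/12 + 1/7*7/12 + 2/11*1/3
= 5/72 + 1/12 + 2/33 = 169/792

169/792


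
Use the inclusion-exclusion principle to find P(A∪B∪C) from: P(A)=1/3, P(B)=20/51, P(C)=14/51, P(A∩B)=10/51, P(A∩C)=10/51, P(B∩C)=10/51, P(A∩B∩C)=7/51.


P(A∪B∪C) = P(A)+P(B)+P(C) - P(AB)-P(AC)-P(BC) + P(ABC)
= 1/3+20/51+14/51 - 10/51-10/51-10/51 + 7/51
= 28/51

28/51


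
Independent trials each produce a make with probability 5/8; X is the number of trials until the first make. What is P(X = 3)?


P(X=3) = (1-p)^2 * p = (3/8)^2 * 5/8
= 9/64 * 5/8 = 45/512

45/512


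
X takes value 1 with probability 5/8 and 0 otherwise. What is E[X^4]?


For Bernoulli: X in {0,1}
E[X^4] = 0^4*(1-5/8) + 1^4*5/8 = 5/8

5/8


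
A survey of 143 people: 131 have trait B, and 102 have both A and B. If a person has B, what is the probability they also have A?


P(A|B) = P(A∩B)/P(B) = (102/143)/(131/143) = 102/131

102/131


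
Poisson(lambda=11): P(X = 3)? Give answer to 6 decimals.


P(X=3) = e^(-11) * 11^3 / 3!
≈ 0.00001670170079 * 1331 / 6
≈ 0.003705

0.003705


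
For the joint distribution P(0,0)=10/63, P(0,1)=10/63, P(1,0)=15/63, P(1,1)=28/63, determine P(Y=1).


P(Y=1) = P(0,1)+P(1,1) = 10/63 + 28/63 = 38/63

38/63


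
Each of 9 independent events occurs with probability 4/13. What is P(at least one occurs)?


P(at least one) = 1 - P(none)
P(none) = (1 - 4/13)^9 = (9/13)^9 = 387420489/10604499373
P(at least one) = 1 - 387420489/10604499373 = 10217078884/10604499373

10217078884/10604499373


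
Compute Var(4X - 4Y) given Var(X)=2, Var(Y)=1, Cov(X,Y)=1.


Var(4X - 4Y) = 4^2*Var(X) + (-4)^2*Var(Y) + 2*4*(-4)*Cov(X,Y)
= 16*2 + 16*1 - 32*1
= 32 + 16 - 32 = 16

16


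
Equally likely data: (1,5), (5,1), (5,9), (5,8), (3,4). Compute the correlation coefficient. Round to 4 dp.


Cov(X,Y) = 0.8800, Var(X) = 2.5600, Var(Y) = 8.2400
rho = Cov/(sqrt(VarX)*sqrt(VarY)) = 0.1916

0.1916


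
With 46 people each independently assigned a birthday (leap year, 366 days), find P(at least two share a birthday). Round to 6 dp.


P(all different) = prod((366-i)/366 for i=0..45) = 0.052187
P(at least one match) = 1 - 0.052187 = 0.947813

0.947813


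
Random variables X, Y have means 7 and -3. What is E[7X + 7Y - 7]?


E[7X + 7Y - 7] = 7*E[X] + 7*E[Y] - 7
= (7)*(7) + (7)*(-3) + (-7)
= 49 - 21 - 7 = 21

21


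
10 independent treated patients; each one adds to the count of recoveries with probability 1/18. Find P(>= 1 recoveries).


P(at least one) = 1 - P(none)
P(none) = (1 - 1/18)^10 = (17/18)^10 = 2015993900449/3570467226624
P(at least one) = 1 - 2015993900449/3570467226624 = 1554473326175/3570467226624

1554473326175/3570467226624


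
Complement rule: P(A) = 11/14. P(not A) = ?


P(A') = 1 - P(A) = 1 - 11/14 = 3/14

3/14


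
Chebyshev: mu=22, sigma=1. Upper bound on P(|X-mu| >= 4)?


k = 4/1 = 4
Chebyshev: P(|X-mu| >= k*sigma) <= 1/k^2 = 1/4^2 = 1/16

1/16


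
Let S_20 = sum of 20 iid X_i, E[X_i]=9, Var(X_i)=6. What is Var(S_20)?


By independence, Var(S_n) = n*Var(X_1) = 20*6 = 120

120


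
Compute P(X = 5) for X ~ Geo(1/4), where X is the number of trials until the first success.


P(X=5) = (1-p)^4 * p = (3/4)^4 * 1/4
= 81/256 * 1/4 = 81/1024

81/1024


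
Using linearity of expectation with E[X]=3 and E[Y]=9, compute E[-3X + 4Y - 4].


E[-3X + 4Y - 4] = -3*E[X] + 4*E[Y] - 4
= (-3)*(3) + (4)*(9) + (-4)
= -9 + 36 - 4 = 23

23


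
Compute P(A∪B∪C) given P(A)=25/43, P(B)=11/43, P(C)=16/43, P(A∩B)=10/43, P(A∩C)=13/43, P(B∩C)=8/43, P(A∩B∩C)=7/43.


P(A∪B∪C) = P(A)+P(B)+P(C) - P(AB)-P(AC)-P(BC) + P(ABC)
= 25/43+11/43+16/43 - 10/43-13/43-8/43 + 7/43
= 28/43

28/43


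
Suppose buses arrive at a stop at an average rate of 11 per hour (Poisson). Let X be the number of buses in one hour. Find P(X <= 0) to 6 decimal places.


P(X<=0) = e^(-11)*11^0/0!
≈ 0.0000167017
≈ 0.000017

0.000017


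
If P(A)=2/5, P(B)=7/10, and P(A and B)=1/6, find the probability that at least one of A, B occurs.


P(A∪B) = P(A) + P(B) - P(A∩B)
= 2/5 + 7/10 - 1/6 = 14/15

14/15


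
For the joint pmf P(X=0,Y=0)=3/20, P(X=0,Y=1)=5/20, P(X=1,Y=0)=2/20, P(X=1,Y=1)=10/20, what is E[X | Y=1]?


P(Y=1) = 15/20
E[X|Y=1] = (0*5 + 1*10)/15 = 10/15 = 2/3

2/3


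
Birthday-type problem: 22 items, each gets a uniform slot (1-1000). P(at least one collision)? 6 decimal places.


P(all different) = prod((1000-i)/1000 for i=0..21) = 0.792412
P(at least one match) = 1 - 0.792412 = 0.207588

0.207588


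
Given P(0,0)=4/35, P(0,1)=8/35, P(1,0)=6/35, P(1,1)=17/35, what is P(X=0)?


P(X=0) = P(0,0)+P(0,1) = 4/35 + 8/35 = 12/35

12/35


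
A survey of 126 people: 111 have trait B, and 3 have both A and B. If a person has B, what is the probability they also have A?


P(A|B) = P(A∩B)/P(B) = (3/126)/(111/126) = 3/111 = 1/37

1/37


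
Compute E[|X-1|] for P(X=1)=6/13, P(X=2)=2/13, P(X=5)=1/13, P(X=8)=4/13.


E[|X-1|] = sum(g(x)*P(x))
= 0*6/13 + 1*2/13 + 4*1/13 + 7*4/13
= 34/13

34/13


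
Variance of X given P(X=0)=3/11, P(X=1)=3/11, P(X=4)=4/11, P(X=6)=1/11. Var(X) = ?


E[X] = 25/11, E[X^2] = 103/11
Var(X) = E[X^2] - (E[X])^2 = 103/11 - (25/11)^2 = 508/121

508/121


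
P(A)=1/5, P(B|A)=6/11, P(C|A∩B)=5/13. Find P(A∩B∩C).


P(A∩B∩C) = P(A) * P(B|A) * P(C|A∩B)
= 1/5 * 6/11 * 5/13
= 6/55 * 5/13 = 6/143

6/143


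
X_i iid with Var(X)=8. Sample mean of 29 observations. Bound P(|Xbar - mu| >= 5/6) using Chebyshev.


Var(Xbar) = Var(X)/n = 8/29
Chebyshev: P(|Xbar-mu| >= 5/6) <= Var(Xbar)/(5/6)^2 = (8/29)/(25/36) = 288/725

288/725


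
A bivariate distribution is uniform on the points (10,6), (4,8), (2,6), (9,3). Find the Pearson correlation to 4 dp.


Cov(X,Y) = -3.1875, Var(X) = 11.1875, Var(Y) = 3.1875
rho = Cov/(sqrt(VarX)*sqrt(VarY)) = -0.5338

-0.5338


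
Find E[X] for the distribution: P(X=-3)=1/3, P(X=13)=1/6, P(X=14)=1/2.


E[X] = sum(x * P(x))
= -3*1/3 + 13*1/6 + 14*1/2
= 49/6

49/6


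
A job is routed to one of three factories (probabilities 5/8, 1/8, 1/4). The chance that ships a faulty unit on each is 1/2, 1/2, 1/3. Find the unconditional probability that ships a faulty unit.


P(A) = P(A|B1)P(B1) + P(A|B2)P(B2) + P(A|B3)P(B3)
= 1/2*5/8 + 1/2*1/8 + 1/3*1/4
= 5/16 + 1/16 + 1/12 = 11/24

11/24


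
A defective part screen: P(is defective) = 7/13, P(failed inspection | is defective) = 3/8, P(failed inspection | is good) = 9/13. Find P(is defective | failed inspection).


P(A) = P(A|B)P(B) + P(A|B')P(B') = 3/8*7/13 + 9/13*6/13 = 705/1352
P(B|A) = P(A|B)P(B)/P(A) = (21/104)/(705/1352) = 91/235

91/235


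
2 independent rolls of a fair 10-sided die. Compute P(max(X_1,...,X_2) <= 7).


P(max <= 7) = P(all X_i <= 7) = (P(X_1 <= 7))^2
= (7/10)^2 = 49/100

49/100


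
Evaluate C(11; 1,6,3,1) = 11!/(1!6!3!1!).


11! = 39916800
Denominator: 1!=1 * 6!=720 * 3!=6 * 1!=1
Coefficient = 39916800 / 4320 = 9240

9240


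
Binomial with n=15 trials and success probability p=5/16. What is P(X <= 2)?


P(X<=2) = P(X=0) + P(X=1) + P(X=2)
= 4177248169415651/1152921504606846976 + 28481237518743075/1152921504606846976 + 90622119377818875/1152921504606846976
= 123280605065977601/1152921504606846976

123280605065977601/1152921504606846976


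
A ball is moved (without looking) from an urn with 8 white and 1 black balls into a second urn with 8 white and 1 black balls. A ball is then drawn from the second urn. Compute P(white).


P(transfer white) = 8/9; P(transfer black) = 1/9
If white transferred: Urn II has 9 white of 10, so P(white|white moved) = 9/10
If black transferred: Urn II has 8 white of 10, so P(white|black moved) = 4/5
By total probability: P(white) = 8/9*9/10 + 1/9*4/5 = 8/9

8/9


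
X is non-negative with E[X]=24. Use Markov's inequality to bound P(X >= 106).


Markov: P(X >= a) <= E[X]/a
P(X >= 106) <= 24/106 = 12/53

12/53


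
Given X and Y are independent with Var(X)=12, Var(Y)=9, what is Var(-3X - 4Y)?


Independence => Cov(X,Y)=0
Var(-3X - 4Y) = (-3)^2*Var(X) + (-4)^2*Var(Y)
= 9*12 + 16*9 = 252

252


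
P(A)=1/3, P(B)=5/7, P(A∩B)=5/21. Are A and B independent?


P(A)*P(B) = 1/3*5/7 = 5/21
P(A∩B) = 5/21, which equals P(A)P(B), so independent

Yes, A and B are independent


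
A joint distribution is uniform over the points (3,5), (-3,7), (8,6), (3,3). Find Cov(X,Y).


E[X]=11/4, E[Y]=21/4, E[XY]=51/4
Cov(X,Y) = E[XY] - E[X]E[Y] = 51/4 - 11/4*21/4 = -27/16

-27/16


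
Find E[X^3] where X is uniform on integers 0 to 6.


E[X^3] = (1/7) * sum(x^3 for x=0..6)
= 441/7 = 63

63


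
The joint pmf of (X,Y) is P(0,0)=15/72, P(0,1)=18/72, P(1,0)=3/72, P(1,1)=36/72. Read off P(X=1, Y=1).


Read from table: P(X=1, Y=1) = 36/72 = 1/2

1/2


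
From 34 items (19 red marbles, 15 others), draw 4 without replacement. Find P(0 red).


P(X=0) = C(19,0)*C(15,4) / C(34,4)
= 1*1365 / 46376
= 1365/46376

1365/46376


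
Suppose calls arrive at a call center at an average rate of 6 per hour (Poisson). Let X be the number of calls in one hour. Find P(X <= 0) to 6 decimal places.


P(X<=0) = e^(-6)*6^0/0!
≈ 0.0024787522
≈ 0.002479

0.002479


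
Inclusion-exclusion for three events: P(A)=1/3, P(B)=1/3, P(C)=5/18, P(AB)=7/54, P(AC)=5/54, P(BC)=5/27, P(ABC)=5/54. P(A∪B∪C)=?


P(A∪B∪C) = P(A)+P(B)+P(C) - P(AB)-P(AC)-P(BC) + P(ABC)
= 1/3+1/3+5/18 - 7/54-5/54-5/27 + 5/54
= 17/27

17/27


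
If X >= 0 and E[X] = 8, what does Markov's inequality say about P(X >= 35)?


Markov: P(X >= a) <= E[X]/a
P(X >= 35) <= 8/35

8/35


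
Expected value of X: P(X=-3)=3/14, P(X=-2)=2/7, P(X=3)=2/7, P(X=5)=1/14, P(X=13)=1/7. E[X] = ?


E[X] = sum(x * P(x))
= -3*3/14 - 2*2/7 + 3*2/7 + 5*1/14 + 13*1/7
= 13/7

13/7


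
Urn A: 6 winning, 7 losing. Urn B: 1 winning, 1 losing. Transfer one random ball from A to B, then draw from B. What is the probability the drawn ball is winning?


P(transfer winning) = 6/13; P(transfer losing) = 7/13
If winning transferred: Urn II has 2 winning of 3, so P(winning|winning moved) = 2/3
If losing transferred: Urn II has 1 winning of 3, so P(winning|losing moved) = 1/3
By total probability: P(winning) = 6/13*2/3 + 7/13*1/3 = 19/39

19/39


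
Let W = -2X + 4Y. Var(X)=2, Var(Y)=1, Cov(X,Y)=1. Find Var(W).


Var(-2X + 4Y) = (-2)^2*Var(X) + 4^2*Var(Y) + 2*(-2)*4*Cov(X,Y)
= 4*2 + 16*1 - 16*1
= 8 + 16 - 16 = 8

8


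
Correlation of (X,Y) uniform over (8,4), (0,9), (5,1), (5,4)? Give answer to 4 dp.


Cov(X,Y) = -6.0000, Var(X) = 8.2500, Var(Y) = 8.2500
rho = Cov/(sqrt(VarX)*sqrt(VarY)) = -0.7273

-0.7273


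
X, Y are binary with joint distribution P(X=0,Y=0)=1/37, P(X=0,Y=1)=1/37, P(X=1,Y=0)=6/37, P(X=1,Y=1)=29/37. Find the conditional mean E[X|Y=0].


P(Y=0) = 7/37
E[X|Y=0] = (0*1 + 1*6)/7 = 6/7

6/7


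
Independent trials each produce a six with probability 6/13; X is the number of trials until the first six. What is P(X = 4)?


P(X=4) = (1-p)^3 * p = (7/13)^3 * 6/13
= 343/2197 * 6/13 = 2058/28561

2058/28561


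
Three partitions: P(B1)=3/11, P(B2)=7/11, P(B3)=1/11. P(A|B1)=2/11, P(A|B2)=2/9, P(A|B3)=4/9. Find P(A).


P(A) = P(A|B1)P(B1) + P(A|B2)P(B2) + P(A|B3)P(B3)
= 2/11*3/11 + 2/9*7/11 + 4/9*1/11
= 6/121 + 14/99 + 4/99 = 28/121

28/121


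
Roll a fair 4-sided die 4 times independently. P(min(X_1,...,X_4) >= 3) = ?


P(min >= 3) = P(all X_i >= 3) = (P(X_1 >= 3))^4
= (2/4)^4 = (1/2)^4 = 1/16

1/16


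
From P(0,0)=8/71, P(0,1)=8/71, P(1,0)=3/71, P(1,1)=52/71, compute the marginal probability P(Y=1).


P(Y=1) = P(0,1)+P(1,1) = 8/71 + 52/71 = 60/71

60/71


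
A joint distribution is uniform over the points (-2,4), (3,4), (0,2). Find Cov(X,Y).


E[X]=1/3, E[Y]=10/3, E[XY]=4/3
Cov(X,Y) = E[XY] - E[X]E[Y] = 4/3 - 1/3*10/3 = 2/9

2/9


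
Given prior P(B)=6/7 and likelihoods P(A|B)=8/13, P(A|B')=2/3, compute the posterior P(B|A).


P(A) = P(A|B)P(B) + P(A|B')P(B') = 8/13*6/7 + 2/3*1/7 = 170/273
P(B|A) = P(A|B)P(B)/P(A) = (48/91)/(170/273) = 72/85

72/85


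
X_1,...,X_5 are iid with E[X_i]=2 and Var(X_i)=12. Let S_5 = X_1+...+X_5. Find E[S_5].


E[S_n] = n*E[X_1] = 5*2 = 10

10


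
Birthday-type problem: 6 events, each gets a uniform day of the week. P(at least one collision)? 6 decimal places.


P(all different) = prod((7-i)/7 for i=0..5) = 0.042839
P(at least one match) = 1 - 0.042839 = 0.957161

0.957161


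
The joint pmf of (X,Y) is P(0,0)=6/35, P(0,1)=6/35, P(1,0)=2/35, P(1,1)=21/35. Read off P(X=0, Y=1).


Read from table: P(X=0, Y=1) = 6/35

6/35


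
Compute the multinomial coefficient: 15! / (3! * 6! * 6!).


15! = 1307674368000
Denominator: 3!=6 * 6!=720 * 6!=720
Coefficient = 1307674368000 / 3110400 = 420420

420420


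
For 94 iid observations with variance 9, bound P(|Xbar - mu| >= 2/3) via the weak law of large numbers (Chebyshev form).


Var(Xbar) = Var(X)/n = 9/94
Chebyshev: P(|Xbar-mu| >= 2/3) <= Var(Xbar)/(2/3)^2 = (9/94)/(4/9) = 81/376

81/376


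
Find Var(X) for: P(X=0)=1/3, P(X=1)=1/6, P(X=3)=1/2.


E[X] = 5/3, E[X^2] = 14/3
Var(X) = E[X^2] - (E[X])^2 = 14/3 - (5/3)^2 = 17/9

17/9


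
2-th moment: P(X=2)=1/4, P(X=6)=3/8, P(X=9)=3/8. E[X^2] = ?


E[X^2] = sum(x^2 * P(x))
= 4*1/4 + 36*3/8 + 81*3/8
= 359/8

359/8


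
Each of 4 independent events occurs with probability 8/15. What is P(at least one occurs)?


P(at least one) = 1 - P(none)
P(none) = (1 - 8/15)^4 = (7/15)^4 = 2401/50625
P(at least one) = 1 - 2401/50625 = 48224/50625

48224/50625


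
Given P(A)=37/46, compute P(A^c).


P(A') = 1 - P(A) = 1 - 37/46 = 9/46

9/46


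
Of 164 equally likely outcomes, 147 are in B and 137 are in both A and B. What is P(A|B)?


P(A|B) = P(A∩B)/P(B) = (137/164)/(147/164) = 137/147

137/147


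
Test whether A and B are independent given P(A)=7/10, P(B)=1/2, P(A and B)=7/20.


P(A)*P(B) = 7/10*1/2 = 7/20
P(A∩B) = 7/20, which equals P(A)P(B), so independent

Yes, A and B are independent


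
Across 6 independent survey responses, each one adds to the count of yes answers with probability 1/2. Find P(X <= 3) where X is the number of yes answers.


P(X<=3) = P(X=0) + P(X=1) + P(X=2) + P(X=3)
= 1/64 + 3/32 + 15/64 + 5/16
= 21/32

21/32


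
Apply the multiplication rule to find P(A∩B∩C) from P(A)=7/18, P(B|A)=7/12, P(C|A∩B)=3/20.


P(A∩B∩C) = P(A) * P(B|A) * P(C|A∩B)
= 7/18 * 7/12 * 3/20
= 49/216 * 3/20 = 49/1440

49/1440


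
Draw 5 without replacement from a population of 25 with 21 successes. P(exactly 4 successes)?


P(X=4) = C(21,4)*C(4,1) / C(25,5)
= 5985*4 / 53130
= 23940/53130 = 114/253

114/253


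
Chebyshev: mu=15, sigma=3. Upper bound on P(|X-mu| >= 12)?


k = 12/3 = 4
Chebyshev: P(|X-mu| >= k*sigma) <= 1/k^2 = 1/4^2 = 1/16

1/16


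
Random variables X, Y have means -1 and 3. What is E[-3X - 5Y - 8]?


E[-3X - 5Y - 8] = -3*E[X] - 5*E[Y] - 8
= (-3)*(-1) + (-5)*(3) + (-8)
= 3 - 15 - 8 = -20

-20


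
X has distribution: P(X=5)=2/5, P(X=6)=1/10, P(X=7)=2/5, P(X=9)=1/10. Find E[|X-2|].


E[|X-2|] = sum(g(x)*P(x))
= 3*2/5 + 4*1/10 + 5*2/5 + 7*1/10
= 43/10

43/10


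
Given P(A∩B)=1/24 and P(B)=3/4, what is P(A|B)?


P(A|B) = P(A∩B)/P(B) = (1/24)/(18/24) = 1/18

1/18


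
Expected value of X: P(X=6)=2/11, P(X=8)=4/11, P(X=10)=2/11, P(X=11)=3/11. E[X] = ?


E[X] = sum(x * P(x))
= 6*2/11 + 8*4/11 + 10*2/11 + 11*3/11
= 97/11

97/11


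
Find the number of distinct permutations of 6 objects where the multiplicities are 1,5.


6! = 720
Denominator: 1!=1 * 5!=120
Coefficient = 720 / 120 = 6

6


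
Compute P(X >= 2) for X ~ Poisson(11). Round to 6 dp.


P(X>=2) = 1 - P(X<=1) = 1 - (e^(-11)*11^0/0! + e^(-11)*11^1/1!)
≈ 1 - (0.0000167017 + 0.0001837187)
= 1 - 0.0002004204 = 0.9997995796
≈ 0.999800

0.999800


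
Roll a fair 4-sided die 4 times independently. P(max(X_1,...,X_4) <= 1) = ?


P(max <= 1) = P(all X_i <= 1) = (P(X_1 <= 1))^4
= (1/4)^4 = 1/256

1/256


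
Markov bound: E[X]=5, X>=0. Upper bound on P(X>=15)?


Markov: P(X >= a) <= E[X]/a
P(X >= 15) <= 5/15 = 1/3

1/3


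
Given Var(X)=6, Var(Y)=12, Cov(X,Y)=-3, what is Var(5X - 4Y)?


Var(5X - 4Y) = 5^2*Var(X) + (-4)^2*Var(Y) + 2*5*(-4)*Cov(X,Y)
= 25*6 + 16*12 - 40*(-3)
= 150 + 192 + 120 = 462

462


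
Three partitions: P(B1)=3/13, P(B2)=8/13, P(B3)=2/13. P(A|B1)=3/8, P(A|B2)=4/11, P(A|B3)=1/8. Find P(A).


P(A) = P(A|B1)P(B1) + P(A|B2)P(B2) + P(A|B3)P(B3)
= 3/8*3/13 + 4/11*8/13 + 1/8*2/13
= 9/104 + 32/143 + 1/52 = 29/88

29/88


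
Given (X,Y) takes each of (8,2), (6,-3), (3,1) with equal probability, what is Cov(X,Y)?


E[X]=17/3, E[Y]=0, E[XY]=1/3
Cov(X,Y) = E[XY] - E[X]E[Y] = 1/3 - 17/3*0 = 1/3

1/3


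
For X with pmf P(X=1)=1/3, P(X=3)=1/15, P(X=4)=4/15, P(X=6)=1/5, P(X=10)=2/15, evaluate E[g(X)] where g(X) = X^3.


E[X^3] = sum(g(x)*P(x))
= 1*1/3 + 27*1/15 + 64*4/15 + 216*1/5 + 1000*2/15
= 2936/15

2936/15


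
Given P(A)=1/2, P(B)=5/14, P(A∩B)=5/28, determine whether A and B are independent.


P(A)*P(B) = 1/2*5/14 = 5/28
P(A∩B) = 5/28, which equals P(A)P(B), so independent

Yes, A and B are independent


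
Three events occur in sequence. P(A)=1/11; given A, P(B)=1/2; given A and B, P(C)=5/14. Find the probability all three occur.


P(A∩B∩C) = P(A) * P(B|A) * P(C|A∩B)
= 1/11 * 1/2 * 5/14
= 1/22 * 5/14 = 5/308

5/308


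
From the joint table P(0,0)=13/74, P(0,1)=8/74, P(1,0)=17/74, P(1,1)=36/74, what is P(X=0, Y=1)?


Read from table: P(X=0, Y=1) = 8/74 = 4/37

4/37


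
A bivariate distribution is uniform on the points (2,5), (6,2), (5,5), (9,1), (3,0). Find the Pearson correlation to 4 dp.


Cov(X,Y) = -1.8000, Var(X) = 6.0000, Var(Y) = 4.2400
rho = Cov/(sqrt(VarX)*sqrt(VarY)) = -0.3569

-0.3569


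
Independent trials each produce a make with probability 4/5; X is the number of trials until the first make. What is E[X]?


For geometric (trials until first success), E[X] = 1/p = 1/(4/5) = 5/4

5/4


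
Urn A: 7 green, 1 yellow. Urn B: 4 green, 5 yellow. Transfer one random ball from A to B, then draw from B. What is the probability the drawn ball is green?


P(transfer green) = 7/8; P(transfer yellow) = 1/8
If green transferred: Urn II has 5 green of 10, so P(green|green moved) = 1/2
If yellow transferred: Urn II has 4 green of 10, so P(green|yellow moved) = 2/5
By total probability: P(green) = 7/8*1/2 + 1/8*2/5 = 39/80

39/80


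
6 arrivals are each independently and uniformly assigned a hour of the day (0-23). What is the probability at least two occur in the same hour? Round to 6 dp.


P(all different) = prod((24-i)/24 for i=0..5) = 0.507104
P(at least one match) = 1 - 0.507104 = 0.492896

0.492896


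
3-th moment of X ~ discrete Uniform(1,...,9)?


E[X^3] = (1/9) * sum(x^3 for x=1..9)
= 2025/9 = 225

225


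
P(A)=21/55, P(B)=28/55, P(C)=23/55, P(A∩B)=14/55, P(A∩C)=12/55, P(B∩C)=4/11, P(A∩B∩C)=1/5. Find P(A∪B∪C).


P(A∪B∪C) = P(A)+P(B)+P(C) - P(AB)-P(AC)-P(BC) + P(ABC)
= 21/55+28/55+23/55 - 14/55-12/55-4/11 + 1/5
= 37/55

37/55


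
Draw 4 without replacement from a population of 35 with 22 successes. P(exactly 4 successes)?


P(X=4) = C(22,4)*C(13,0) / C(35,4)
= 7315*1 / 52360
= 7315/52360 = 19/136

19/136


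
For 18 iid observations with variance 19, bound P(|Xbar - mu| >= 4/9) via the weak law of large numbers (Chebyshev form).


Var(Xbar) = Var(X)/n = 19/18
Chebyshev: P(|Xbar-mu| >= 4/9) <= Var(Xbar)/(4/9)^2 = (19/18)/(16/81) = 171/32
Bound exceeds 1, so trivial bound: 1

1


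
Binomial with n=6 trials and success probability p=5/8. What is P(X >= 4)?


P(X>=4) = P(X=4) + P(X=5) + P(X=6)
= 84375/262144 + 28125/131072 + 15625/262144
= 78125/131072

78125/131072


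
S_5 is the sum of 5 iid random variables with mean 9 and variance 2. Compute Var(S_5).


By independence, Var(S_n) = n*Var(X_1) = 5*2 = 10

10


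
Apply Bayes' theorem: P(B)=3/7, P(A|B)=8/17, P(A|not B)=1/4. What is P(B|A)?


P(A) = P(A|B)P(B) + P(A|B')P(B') = 8/17*3/7 + 1/4*4/7 = 41/119
P(B|A) = P(A|B)P(B)/P(A) = (24/119)/(41/119) = 24/41

24/41


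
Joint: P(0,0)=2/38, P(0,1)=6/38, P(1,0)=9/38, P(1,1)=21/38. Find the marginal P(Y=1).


P(Y=1) = P(0,1)+P(1,1) = 6/38 + 21/38 = 27/38

27/38


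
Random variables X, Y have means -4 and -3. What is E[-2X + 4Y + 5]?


E[-2X + 4Y + 5] = -2*E[X] + 4*E[Y] + 5
= (-2)*(-4) + (4)*(-3) + (5)
= 8 - 12 + 5 = 1

1


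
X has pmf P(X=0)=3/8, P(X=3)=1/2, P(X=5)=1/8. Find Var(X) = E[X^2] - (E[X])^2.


E[X] = 17/8, E[X^2] = 61/8
Var(X) = E[X^2] - (E[X])^2 = 61/8 - (17/8)^2 = 199/64

199/64


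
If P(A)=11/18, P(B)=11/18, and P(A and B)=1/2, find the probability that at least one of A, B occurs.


P(A∪B) = P(A) + P(B) - P(A∩B)
= 11/18 + 11/18 - 1/2 = 13/18

13/18


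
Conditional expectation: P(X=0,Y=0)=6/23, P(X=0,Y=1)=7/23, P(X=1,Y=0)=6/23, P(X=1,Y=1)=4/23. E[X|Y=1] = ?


P(Y=1) = 11/23
E[X|Y=1] = (0*7 + 1*4)/11 = 4/11

4/11


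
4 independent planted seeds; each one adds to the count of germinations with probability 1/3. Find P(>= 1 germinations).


P(at least one) = 1 - P(none)
P(none) = (1 - 1/3)^4 = (2/3)^4 = 16/81
P(at least one) = 1 - 16/81 = 65/81

65/81


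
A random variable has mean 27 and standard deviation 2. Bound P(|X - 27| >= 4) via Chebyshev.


k = 4/2 = 2
Chebyshev: P(|X-mu| >= k*sigma) <= 1/k^2 = 1/2^2 = 1/4

1/4


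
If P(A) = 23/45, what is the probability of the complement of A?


P(A') = 1 - P(A) = 1 - 23/45 = 22/45

22/45


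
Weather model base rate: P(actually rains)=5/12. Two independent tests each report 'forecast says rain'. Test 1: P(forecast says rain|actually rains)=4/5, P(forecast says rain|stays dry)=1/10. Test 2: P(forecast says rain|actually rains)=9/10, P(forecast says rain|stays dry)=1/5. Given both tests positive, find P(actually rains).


After test 1: P(+) = 4/5*5/12 + 1/10*7/12 = 47/120
P(B|+) = (1/3)/(47/120) = 40/47
After test 2 (use post1 as new prior): P(+) = 9/10*40/47 + 1/5*7/47 = 187/235
P(B|+,+) = (36/47)/(187/235) = 180/187

180/187


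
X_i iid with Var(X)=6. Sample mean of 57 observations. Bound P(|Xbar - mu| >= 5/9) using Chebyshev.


Var(Xbar) = Var(X)/n = 6/57
Chebyshev: P(|Xbar-mu| >= 5/9) <= Var(Xbar)/(5/9)^2 = (2/19)/(25/81) = 162/475

162/475


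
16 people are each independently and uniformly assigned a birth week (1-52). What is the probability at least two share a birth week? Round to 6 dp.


P(all different) = prod((52-i)/52 for i=0..15) = 0.075868
P(at least one match) = 1 - 0.075868 = 0.924132

0.924132


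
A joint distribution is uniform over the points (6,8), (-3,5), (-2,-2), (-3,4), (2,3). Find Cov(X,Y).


E[X]=0, E[Y]=18/5, E[XY]=31/5
Cov(X,Y) = E[XY] - E[X]E[Y] = 31/5 - 0*18/5 = 31/5

31/5


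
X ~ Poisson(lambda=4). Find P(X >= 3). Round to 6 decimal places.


P(X>=3) = 1 - P(X<=2) = 1 - (e^(-4)*4^0/0! + e^(-4)*4^1/1! + e^(-4)*4^2/2!)
≈ 1 - (0.0183156389 + 0.0732625556 + 0.1465251111)
= 1 - 0.2381033056 = 0.7618966944
≈ 0.761897

0.761897


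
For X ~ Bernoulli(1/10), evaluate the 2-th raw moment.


For Bernoulli: X in {0,1}
E[X^2] = 0^2*(1-1/10) + 1^2*1/10 = 1/10

1/10


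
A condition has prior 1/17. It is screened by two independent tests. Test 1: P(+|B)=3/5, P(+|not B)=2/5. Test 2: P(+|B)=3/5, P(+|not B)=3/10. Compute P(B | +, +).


After test 1: P(+) = 3/5*1/17 + 2/5*16/17 = 7/17
P(B|+) = (3/85)/(7/17) = 3/35
After test 2 (use post1 as new prior): P(+) = 3/5*3/35 + 3/10*32/35 = 57/175
P(B|+,+) = (9/175)/(57/175) = 3/19

3/19


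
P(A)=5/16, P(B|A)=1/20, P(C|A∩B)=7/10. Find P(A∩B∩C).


P(A∩B∩C) = P(A) * P(B|A) * P(C|A∩B)
= 5/16 * 1/20 * 7/10
= 1/64 * 7/10 = 7/640

7/640


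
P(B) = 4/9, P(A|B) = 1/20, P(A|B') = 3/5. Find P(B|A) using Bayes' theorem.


P(A) = P(A|B)P(B) + P(A|B')P(B') = 1/20*4/9 + 3/5*5/9 = 16/45
P(B|A) = P(A|B)P(B)/P(A) = (1/45)/(16/45) = 1/16

1/16


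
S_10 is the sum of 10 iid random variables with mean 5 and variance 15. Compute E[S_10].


E[S_n] = n*E[X_1] = 10*5 = 50

50


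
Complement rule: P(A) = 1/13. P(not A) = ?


P(A') = 1 - P(A) = 1 - 1/13 = 12/13

12/13


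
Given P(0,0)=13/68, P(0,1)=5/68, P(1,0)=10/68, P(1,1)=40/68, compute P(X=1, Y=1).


Read from table: P(X=1, Y=1) = 40/68 = 10/17

10/17


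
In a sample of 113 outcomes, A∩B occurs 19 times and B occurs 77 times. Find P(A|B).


P(A|B) = P(A∩B)/P(B) = (19/113)/(77/113) = 19/77

19/77


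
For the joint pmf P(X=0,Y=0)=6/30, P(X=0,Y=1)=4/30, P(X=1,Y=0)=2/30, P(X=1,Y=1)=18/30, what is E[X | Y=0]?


P(Y=0) = 8/30
E[X|Y=0] = (0*6 + 1*2)/8 = 2/8 = 1/4

1/4


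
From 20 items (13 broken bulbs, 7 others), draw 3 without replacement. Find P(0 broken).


P(X=0) = C(13,0)*C(7,3) / C(20,3)
= 1*35 / 1140
= 35/1140 = 7/228

7/228


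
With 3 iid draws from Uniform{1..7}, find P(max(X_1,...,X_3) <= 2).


P(max <= 2) = P(all X_i <= 2) = (P(X_1 <= 2))^3
= (2/7)^3 = 8/343

8/343


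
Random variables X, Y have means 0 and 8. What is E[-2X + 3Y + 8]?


E[-2X + 3Y + 8] = -2*E[X] + 3*E[Y] + 8
= (-2)*(0) + (3)*(8) + (8)
= 0 + 24 + 8 = 32

32


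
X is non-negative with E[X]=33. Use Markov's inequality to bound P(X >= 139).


Markov: P(X >= a) <= E[X]/a
P(X >= 139) <= 33/139

33/139


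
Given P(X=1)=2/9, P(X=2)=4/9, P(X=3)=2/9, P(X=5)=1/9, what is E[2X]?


E[2X] = sum(g(x)*P(x))
= 2*2/9 + 4*4/9 + 6*2/9 + 10*1/9
= 14/3

14/3


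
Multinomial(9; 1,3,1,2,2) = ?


9! = 362880
Denominator: 1!=1 * 3!=6 * 1!=1 * 2!=2 * 2!=2
Coefficient = 362880 / 24 = 15120

15120


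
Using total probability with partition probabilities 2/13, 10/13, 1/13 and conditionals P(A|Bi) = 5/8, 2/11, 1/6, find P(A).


P(A) = P(A|B1)P(B1) + P(A|B2)P(B2) + P(A|B3)P(B3)
= 5/8*2/13 + 2/11*10/13 + 1/6*1/13
= 5/52 + 20/143 + 1/78 = 427/1716

427/1716


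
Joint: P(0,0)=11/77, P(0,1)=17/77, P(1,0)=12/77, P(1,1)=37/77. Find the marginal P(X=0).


P(X=0) = P(0,0)+P(0,1) = 11/77 + 17/77 = 28/77 = 4/11

4/11


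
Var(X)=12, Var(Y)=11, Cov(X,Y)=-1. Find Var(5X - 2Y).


Var(5X - 2Y) = 5^2*Var(X) + (-2)^2*Var(Y) + 2*5*(-2)*Cov(X,Y)
= 25*12 + 4*11 - 20*(-1)
= 300 + 44 + 20 = 364

364


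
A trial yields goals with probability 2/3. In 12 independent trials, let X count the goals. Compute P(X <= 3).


P(X<=3) = P(X=0) + P(X=1) + P(X=2) + P(X=3)
= 1/531441 + 8/177147 + 88/177147 + 1760/531441
= 683/177147

683/177147


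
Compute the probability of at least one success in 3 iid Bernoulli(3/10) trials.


P(at least one) = 1 - P(none)
P(none) = (1 - 3/10)^3 = (7/10)^3 = 343/1000
P(at least one) = 1 - 343/1000 = 657/1000

657/1000


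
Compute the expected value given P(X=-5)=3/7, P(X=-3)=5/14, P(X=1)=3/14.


E[X] = sum(x * P(x))
= -5*3/7 - 3*5/14 + 1*3/14
= -3

-3


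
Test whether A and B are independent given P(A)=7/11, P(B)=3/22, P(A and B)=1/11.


P(A)*P(B) = 7/11*3/22 = 21/242
P(A∩B) = 1/11 != 21/242, so not independent

No, A and B are not independent


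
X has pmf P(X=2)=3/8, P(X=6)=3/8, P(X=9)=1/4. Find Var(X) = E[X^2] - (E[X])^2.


E[X] = 21/4, E[X^2] = 141/4
Var(X) = E[X^2] - (E[X])^2 = 141/4 - (21/4)^2 = 123/16

123/16


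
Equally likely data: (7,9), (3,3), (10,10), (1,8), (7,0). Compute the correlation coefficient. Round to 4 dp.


Cov(X,Y) = 2.4000, Var(X) = 10.2400, Var(Y) = 14.8000
rho = Cov/(sqrt(VarX)*sqrt(VarY)) = 0.1950

0.1950


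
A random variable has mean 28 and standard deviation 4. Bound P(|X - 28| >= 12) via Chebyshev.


k = 12/4 = 3
Chebyshev: P(|X-mu| >= k*sigma) <= 1/k^2 = 1/3^2 = 1/9

1/9


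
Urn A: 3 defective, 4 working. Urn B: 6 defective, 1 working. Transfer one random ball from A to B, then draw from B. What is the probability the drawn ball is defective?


P(transfer defective) = 3/7; P(transfer working) = 4/7
If defective transferred: Urn II has 7 defective of 8, so P(defective|defective moved) = 7/8
If working transferred: Urn II has 6 defective of 8, so P(defective|working moved) = 3/4
By total probability: P(defective) = 3/7*7/8 + 4/7*3/4 = 45/56

45/56


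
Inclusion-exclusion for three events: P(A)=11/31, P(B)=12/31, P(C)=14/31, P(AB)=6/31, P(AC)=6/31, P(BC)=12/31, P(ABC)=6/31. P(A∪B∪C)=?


P(A∪B∪C) = P(A)+P(B)+P(C) - P(AB)-P(AC)-P(BC) + P(ABC)
= 11/31+12/31+14/31 - 6/31-6/31-12/31 + 6/31
= 19/31

19/31


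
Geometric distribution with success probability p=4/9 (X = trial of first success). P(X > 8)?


P(X > 8) = P(first 8 trials all fail) = (1-p)^8 = (5/9)^8 = 390625/43046721

390625/43046721


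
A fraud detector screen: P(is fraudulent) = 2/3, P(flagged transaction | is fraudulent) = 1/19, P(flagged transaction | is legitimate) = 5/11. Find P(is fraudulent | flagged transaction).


P(A) = P(A|B)P(B) + P(A|B')P(B') = 1/19*2/3 + 5/11*1/3 = 39/209
P(B|A) = P(A|B)P(B)/P(A) = (2/57)/(39/209) = 22/117

22/117


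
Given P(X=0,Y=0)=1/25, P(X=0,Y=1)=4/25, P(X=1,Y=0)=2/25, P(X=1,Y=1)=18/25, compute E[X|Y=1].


P(Y=1) = 22/25
E[X|Y=1] = (0*4 + 1*18)/22 = 18/22 = 9/11

9/11


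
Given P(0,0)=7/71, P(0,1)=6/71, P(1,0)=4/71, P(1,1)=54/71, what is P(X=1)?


P(X=1) = P(1,0)+P(1,1) = 4/71 + 54/71 = 58/71

58/71


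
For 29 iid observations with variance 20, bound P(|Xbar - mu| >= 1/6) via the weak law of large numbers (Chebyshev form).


Var(Xbar) = Var(X)/n = 20/29
Chebyshev: P(|Xbar-mu| >= 1/6) <= Var(Xbar)/(1/6)^2 = (20/29)/(1/36) = 720/29
Bound exceeds 1, so trivial bound: 1

1


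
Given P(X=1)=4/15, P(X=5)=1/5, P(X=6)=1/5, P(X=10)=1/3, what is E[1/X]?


E[1/X] = sum(g(x)*P(x))
= 1*4/15 + 1/5*1/5 + 1/6*1/5 + 1/10*1/3
= 28/75

28/75


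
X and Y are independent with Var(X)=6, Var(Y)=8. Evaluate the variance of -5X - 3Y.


Independence => Cov(X,Y)=0
Var(-5X - 3Y) = (-5)^2*Var(X) + (-3)^2*Var(Y)
= 25*6 + 9*8 = 222

222


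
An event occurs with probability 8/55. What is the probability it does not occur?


P(A') = 1 - P(A) = 1 - 8/55 = 47/55

47/55


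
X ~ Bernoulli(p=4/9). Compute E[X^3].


For Bernoulli: X in {0,1}
E[X^3] = 0^3*(1-4/9) + 1^3*4/9 = 4/9

4/9


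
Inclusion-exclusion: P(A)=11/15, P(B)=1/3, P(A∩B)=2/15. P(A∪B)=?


P(A∪B) = P(A) + P(B) - P(A∩B)
= 11/15 + 1/3 - 2/15 = 14/15

14/15


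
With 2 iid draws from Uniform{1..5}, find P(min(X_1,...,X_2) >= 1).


P(min >= 1) = P(all X_i >= 1) = (P(X_1 >= 1))^2
= (5/5)^2 = 1^2 = 1

1


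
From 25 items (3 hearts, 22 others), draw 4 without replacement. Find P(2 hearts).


P(X=2) = C(3,2)*C(22,2) / C(25,4)
= 3*231 / 12650
= 693/12650 = 63/1150

63/1150


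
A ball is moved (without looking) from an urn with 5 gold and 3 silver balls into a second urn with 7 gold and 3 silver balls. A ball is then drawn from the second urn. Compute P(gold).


P(transfer gold) = 5/8; P(transfer silver) = 3/8
If gold transferred: Urn II has 8 gold of 11, so P(gold|gold moved) = 8/11
If silver transferred: Urn II has 7 gold of 11, so P(gold|silver moved) = 7/11
By total probability: P(gold) = 5/8*8/11 + 3/8*7/11 = 61/88

61/88


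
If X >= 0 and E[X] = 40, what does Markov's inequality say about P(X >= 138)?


Markov: P(X >= a) <= E[X]/a
P(X >= 138) <= 40/138 = 20/69

20/69


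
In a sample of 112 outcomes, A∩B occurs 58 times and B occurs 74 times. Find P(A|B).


P(A|B) = P(A∩B)/P(B) = (58/112)/(74/112) = 58/74 = 29/37

29/37


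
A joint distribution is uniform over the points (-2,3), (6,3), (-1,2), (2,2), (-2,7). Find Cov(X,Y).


E[X]=3/5, E[Y]=17/5, E[XY]=0
Cov(X,Y) = E[XY] - E[X]E[Y] = 0 - 3/5*17/5 = -51/25

-51/25


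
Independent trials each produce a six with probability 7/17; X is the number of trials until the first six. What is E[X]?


For geometric (trials until first success), E[X] = 1/p = 1/(7/17) = 17/7

17/7


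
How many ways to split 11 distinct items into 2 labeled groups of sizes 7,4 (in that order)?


11! = 39916800
Denominator: 7!=5040 * 4!=24
Coefficient = 39916800 / 120960 = 330

330


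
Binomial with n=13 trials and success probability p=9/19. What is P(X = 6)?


P(X=6) = C(13,6) * p^6 * (1-p)^7
= 1716 * 531441/47045881 * 10000000/893871739
= 9119527560000000/42052983462257059

9119527560000000/42052983462257059


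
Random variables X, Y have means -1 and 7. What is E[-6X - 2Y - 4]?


E[-6X - 2Y - 4] = -6*E[X] - 2*E[Y] - 4
= (-6)*(-1) + (-2)*(7) + (-4)
= 6 - 14 - 4 = -12

-12


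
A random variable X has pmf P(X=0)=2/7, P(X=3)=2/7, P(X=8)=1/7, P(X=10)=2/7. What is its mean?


E[X] = sum(x * P(x))
= 0*2/7 + 3*2/7 + 8*1/7 + 10*2/7
= 34/7

34/7


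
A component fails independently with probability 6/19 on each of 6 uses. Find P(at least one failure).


P(at least one) = 1 - P(none)
P(none) = (1 - 6/19)^6 = (13/19)^6 = 4826809/47045881
P(at least one) = 1 - 4826809/47045881 = 42219072/47045881

42219072/47045881


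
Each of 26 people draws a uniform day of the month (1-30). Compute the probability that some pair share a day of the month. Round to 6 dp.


P(all different) = prod((30-i)/30 for i=0..25) = 0.000000
P(at least one match) = 1 - 0.000000 = 1.000000

1.000000


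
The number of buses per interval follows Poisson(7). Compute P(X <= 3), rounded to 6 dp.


P(X<=3) = e^(-7)*7^0/0! + e^(-7)*7^1/1! + e^(-7)*7^2/2! + e^(-7)*7^3/3!
≈ 0.0009118820 + 0.0063831738 + 0.0223411082 + 0.0521292524
= 0.0817654164
≈ 0.081765

0.081765


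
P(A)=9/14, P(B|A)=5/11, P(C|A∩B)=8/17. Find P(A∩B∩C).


P(A∩B∩C) = P(A) * P(B|A) * P(C|A∩B)
= 9/14 * 5/11 * 8/17
= 45/154 * 8/17 = 180/1309

180/1309


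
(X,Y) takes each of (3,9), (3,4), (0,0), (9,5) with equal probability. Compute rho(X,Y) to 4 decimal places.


Cov(X,Y) = 4.1250, Var(X) = 10.6875, Var(Y) = 10.2500
rho = Cov/(sqrt(VarX)*sqrt(VarY)) = 0.3941

0.3941


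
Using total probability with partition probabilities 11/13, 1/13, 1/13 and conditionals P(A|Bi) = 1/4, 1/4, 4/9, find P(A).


P(A) = P(A|B1)P(B1) + P(A|B2)P(B2) + P(A|B3)P(B3)
= 1/4*11/13 + 1/4*1/13 + 4/9*1/13
= 11/52 + 1/52 + 4/117 = 31/117

31/117


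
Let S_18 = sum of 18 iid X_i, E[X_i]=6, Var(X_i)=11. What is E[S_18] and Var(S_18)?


E[S_n] = n*mu = 18*6 = 108
Var(S_n) = n*sigma^2 = 18*11 = 198

E[S_18]=108, Var(S_18)=198


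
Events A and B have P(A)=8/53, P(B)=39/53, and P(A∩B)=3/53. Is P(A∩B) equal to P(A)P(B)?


P(A)*P(B) = 8/53*39/53 = 312/2809
P(A∩B) = 3/53 != 312/2809, so not independent

No, A and B are not independent


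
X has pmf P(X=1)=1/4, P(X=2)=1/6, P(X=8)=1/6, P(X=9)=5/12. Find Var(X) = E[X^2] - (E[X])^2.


E[X] = 17/3, E[X^2] = 136/3
Var(X) = E[X^2] - (E[X])^2 = 136/3 - (17/3)^2 = 119/9

119/9


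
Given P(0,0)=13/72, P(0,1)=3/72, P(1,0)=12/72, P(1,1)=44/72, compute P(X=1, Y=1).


Read from table: P(X=1, Y=1) = 44/72 = 11/18

11/18


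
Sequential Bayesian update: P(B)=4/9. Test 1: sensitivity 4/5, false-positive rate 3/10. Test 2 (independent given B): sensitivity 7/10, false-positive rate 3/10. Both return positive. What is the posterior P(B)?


After test 1: P(+) = 4/5*4/9 + 3/10*5/9 = 47/90
P(B|+) = (16/45)/(47/90) = 32/47
After test 2 (use post1 as new prior): P(+) = 7/10*32/47 + 3/10*15/47 = 269/470
P(B|+,+) = (112/235)/(269/470) = 224/269

224/269


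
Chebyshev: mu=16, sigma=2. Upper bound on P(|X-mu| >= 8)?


k = 8/2 = 4
Chebyshev: P(|X-mu| >= k*sigma) <= 1/k^2 = 1/4^2 = 1/16

1/16


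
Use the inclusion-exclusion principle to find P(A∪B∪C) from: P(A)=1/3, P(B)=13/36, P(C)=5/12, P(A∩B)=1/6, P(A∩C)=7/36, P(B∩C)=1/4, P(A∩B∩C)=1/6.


P(A∪B∪C) = P(A)+P(B)+P(C) - P(AB)-P(AC)-P(BC) + P(ABC)
= 1/3+13/36+5/12 - 1/6-7/36-1/4 + 1/6
= 2/3

2/3
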